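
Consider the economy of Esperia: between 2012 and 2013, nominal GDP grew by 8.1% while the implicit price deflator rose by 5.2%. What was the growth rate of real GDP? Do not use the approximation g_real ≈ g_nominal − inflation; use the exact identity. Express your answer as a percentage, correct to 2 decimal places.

(1 + g_nom) = (1 + g_real)(1 + π), so g_real = 1.0810 / 1.0520 − 1 = 0.02757.

2.76%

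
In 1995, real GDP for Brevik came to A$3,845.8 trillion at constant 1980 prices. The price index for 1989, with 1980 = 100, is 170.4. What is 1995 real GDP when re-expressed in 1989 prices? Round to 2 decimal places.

A$6,553.24 trillion

Real GDP in 1989 prices = Real GDP in 1980 prices × (P_1989/P_1980) = 3845.8 × 1.704 = 6553.24.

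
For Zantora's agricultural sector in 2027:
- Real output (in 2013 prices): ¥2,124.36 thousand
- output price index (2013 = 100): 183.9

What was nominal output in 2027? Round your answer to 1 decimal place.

Nominal output = Real × (output price index/100) = 2124.36 × 1.839 = 3906.70.

¥3,906.7 thousand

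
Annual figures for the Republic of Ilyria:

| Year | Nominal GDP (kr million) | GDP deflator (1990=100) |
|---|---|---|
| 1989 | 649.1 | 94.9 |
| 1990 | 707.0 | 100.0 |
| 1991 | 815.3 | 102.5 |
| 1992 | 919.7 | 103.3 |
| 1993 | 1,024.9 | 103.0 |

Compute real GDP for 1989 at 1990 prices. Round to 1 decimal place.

Real GDP 1989 = 649.1 / 0.949 = 683.98.

kr 684.0 million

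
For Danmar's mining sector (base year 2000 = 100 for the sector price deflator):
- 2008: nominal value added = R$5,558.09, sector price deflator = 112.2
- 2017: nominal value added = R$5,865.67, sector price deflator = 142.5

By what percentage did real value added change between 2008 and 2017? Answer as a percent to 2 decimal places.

-16.91%

Deflate each year: 2008 → 5558.09/1.122 = 4953.73; 2017 → 5865.67/1.425 = 4116.26.
So real value added changed by 4116.26/4953.73 − 1 = -0.1691, i.e. -16.91%.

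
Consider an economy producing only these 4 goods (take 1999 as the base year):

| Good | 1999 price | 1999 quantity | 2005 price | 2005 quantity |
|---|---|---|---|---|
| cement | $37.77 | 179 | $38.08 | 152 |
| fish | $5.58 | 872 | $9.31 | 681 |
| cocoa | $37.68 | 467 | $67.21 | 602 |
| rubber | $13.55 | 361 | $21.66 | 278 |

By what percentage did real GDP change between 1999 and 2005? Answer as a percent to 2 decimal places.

Real GDP 1999 = Nominal GDP 1999 = 37.77·179 + 5.58·872 + 37.68·467 + 13.55·361 = 34114.70.
Real GDP 2005 (at 1999 prices) = 37.77·152 + 5.58·681 + 37.68·602 + 13.55·278 = 35991.28.
Real growth = 35991.28/34114.70 − 1 = 0.0550.

5.50%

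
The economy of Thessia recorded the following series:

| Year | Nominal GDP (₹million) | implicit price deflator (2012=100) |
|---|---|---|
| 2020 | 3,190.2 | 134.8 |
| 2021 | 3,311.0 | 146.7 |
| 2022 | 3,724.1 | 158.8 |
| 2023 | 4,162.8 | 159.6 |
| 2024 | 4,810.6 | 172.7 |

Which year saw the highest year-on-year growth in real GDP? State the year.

2023

2021: real = 3311.0/1.467 = 2256.99; growth vs 2020 (2366.62) = -4.63%.
2022: real = 3724.1/1.588 = 2345.15; growth vs 2021 (2256.99) = 3.91%.
2023: real = 4162.8/1.596 = 2608.27; growth vs 2022 (2345.15) = 11.22%.
2024: real = 4810.6/1.727 = 2785.52; growth vs 2023 (2608.27) = 6.80%.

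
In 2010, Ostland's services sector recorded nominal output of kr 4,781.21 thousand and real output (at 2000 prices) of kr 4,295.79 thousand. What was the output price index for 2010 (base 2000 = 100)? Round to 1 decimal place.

111.3

output price index = (Nominal / Real) × 100 = 4781.21 / 4295.79 × 100 = 111.30.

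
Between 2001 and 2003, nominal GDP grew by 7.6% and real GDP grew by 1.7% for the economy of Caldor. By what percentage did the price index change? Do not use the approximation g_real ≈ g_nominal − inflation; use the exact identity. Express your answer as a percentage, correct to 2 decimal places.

(1 + g_nom) = (1 + g_real)(1 + π), so π = 1.0760 / 1.0170 − 1 = 0.05801.

5.80%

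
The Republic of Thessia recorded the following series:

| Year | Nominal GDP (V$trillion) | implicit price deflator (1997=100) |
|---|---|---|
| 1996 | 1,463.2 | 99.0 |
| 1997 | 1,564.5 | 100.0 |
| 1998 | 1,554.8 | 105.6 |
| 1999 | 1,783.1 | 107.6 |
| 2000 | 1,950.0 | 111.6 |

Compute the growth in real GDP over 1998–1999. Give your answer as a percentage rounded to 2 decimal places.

12.55%

Real GDP 1998 = 1554.8/1.056 = 1472.35.
Real GDP 1999 = 1783.1/1.076 = 1657.16.
Change = 1657.16/1472.35 − 1 = 0.1255.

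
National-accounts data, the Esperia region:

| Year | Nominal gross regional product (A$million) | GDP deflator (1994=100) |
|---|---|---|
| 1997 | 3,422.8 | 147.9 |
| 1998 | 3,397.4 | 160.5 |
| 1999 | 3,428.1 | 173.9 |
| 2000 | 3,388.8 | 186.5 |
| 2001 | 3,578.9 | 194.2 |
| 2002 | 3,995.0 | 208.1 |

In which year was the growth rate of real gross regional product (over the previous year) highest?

2002

1998: real = 3397.4/1.605 = 2116.76; growth vs 1997 (2314.27) = -8.53%.
1999: real = 3428.1/1.739 = 1971.31; growth vs 1998 (2116.76) = -6.87%.
2000: real = 3388.8/1.865 = 1817.05; growth vs 1999 (1971.31) = -7.83%.
2001: real = 3578.9/1.942 = 1842.89; growth vs 2000 (1817.05) = 1.42%.
2002: real = 3995.0/2.081 = 1919.75; growth vs 2001 (1842.89) = 4.17%.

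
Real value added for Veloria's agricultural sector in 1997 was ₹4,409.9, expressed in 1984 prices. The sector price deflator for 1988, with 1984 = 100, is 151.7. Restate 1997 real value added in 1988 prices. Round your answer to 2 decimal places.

₹6,689.82

Real value added in 1988 prices = Real value added in 1984 prices × (P_1988/P_1984) = 4409.9 × 1.517 = 6689.82.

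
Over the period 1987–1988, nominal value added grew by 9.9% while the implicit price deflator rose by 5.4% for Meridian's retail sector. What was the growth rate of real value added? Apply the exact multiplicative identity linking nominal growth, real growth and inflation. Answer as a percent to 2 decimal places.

4.27%

(1 + g_nom) = (1 + g_real)(1 + π), so g_real = 1.0990 / 1.0540 − 1 = 0.04269.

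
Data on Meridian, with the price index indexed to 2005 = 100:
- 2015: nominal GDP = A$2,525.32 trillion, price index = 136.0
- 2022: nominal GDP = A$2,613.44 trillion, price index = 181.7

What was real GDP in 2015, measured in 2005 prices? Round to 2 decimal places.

Real GDP = Nominal / (price index/100) = 2525.32 / 1.360 = 1856.85.

A$1,856.85 trillion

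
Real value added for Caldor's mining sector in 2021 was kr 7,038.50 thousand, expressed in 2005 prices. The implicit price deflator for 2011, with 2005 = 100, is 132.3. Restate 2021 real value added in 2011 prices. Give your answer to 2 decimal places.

kr 9,311.94 thousand

Real value added in 2011 prices = Real value added in 2005 prices × (P_2011/P_2005) = 7038.50 × 1.323 = 9311.94.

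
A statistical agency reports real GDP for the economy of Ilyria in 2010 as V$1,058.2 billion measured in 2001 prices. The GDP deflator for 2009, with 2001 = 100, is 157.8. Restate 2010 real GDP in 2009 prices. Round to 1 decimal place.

Real GDP in 2009 prices = Real GDP in 2001 prices × (P_2009/P_2001) = 1058.2 × 1.578 = 1669.84.

V$1,669.8 billion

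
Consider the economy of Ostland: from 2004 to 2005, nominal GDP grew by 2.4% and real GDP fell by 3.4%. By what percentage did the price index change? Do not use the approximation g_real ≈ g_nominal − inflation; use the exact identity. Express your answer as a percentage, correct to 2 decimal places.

6.00%

(1 + g_nom) = (1 + g_real)(1 + π), so π = 1.0240 / 0.9660 − 1 = 0.06004.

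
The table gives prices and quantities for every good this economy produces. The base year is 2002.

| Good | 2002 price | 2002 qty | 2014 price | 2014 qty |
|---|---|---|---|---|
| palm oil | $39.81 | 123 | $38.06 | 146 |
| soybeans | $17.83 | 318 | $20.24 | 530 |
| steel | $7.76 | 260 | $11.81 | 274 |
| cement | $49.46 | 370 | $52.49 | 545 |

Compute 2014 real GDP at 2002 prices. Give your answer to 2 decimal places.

Real GDP 2014 = Σ (p_2002 × q_2014) = 39.81·146 + 17.83·530 + 7.76·274 + 49.46·545 = 44344.10.

$44344.10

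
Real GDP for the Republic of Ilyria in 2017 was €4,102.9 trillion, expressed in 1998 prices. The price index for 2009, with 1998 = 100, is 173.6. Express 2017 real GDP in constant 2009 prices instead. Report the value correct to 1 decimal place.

€7,122.6 trillion

Real GDP in 2009 prices = Real GDP in 1998 prices × (P_2009/P_1998) = 4102.9 × 1.736 = 7122.63.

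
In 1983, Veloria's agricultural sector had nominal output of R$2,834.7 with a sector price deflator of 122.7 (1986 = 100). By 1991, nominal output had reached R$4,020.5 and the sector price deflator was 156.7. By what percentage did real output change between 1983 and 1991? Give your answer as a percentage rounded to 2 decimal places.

11.06%

Real output 1983 = 2834.7 / 1.227 = 2310.27.
Real output 1991 = 4020.5 / 1.567 = 2565.73.
Real growth = 2565.73 / 2310.27 − 1 = 0.1106.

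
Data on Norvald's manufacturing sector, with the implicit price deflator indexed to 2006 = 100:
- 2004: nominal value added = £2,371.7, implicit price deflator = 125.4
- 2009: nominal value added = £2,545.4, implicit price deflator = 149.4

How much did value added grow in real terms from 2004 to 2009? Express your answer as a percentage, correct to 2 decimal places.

-9.92%

Deflate each year: 2004 → 2371.7/1.254 = 1891.31; 2009 → 2545.4/1.494 = 1703.75.
So real value added changed by 1703.75/1891.31 − 1 = -0.0992, i.e. -9.92%.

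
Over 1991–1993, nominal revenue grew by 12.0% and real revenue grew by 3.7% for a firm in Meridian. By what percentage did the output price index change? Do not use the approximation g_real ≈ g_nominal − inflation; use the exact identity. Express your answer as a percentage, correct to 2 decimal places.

(1 + g_nom) = (1 + g_real)(1 + π), so π = 1.1200 / 1.0370 − 1 = 0.08004.

8.00%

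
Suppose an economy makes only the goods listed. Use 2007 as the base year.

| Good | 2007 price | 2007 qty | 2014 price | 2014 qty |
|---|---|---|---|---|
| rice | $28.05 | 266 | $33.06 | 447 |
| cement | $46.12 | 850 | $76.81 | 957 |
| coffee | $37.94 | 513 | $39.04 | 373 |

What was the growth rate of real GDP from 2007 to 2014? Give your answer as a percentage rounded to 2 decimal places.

7.11%

Real GDP 2007 = Nominal GDP 2007 = 28.05·266 + 46.12·850 + 37.94·513 = 66126.52.
Real GDP 2014 (at 2007 prices) = 28.05·447 + 46.12·957 + 37.94·373 = 70826.81.
Real growth = 70826.81/66126.52 − 1 = 0.0711.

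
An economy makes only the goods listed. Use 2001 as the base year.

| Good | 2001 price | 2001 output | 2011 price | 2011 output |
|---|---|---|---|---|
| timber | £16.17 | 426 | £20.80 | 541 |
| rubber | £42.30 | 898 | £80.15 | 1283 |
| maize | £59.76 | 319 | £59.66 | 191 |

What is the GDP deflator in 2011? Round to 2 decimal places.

168.58

Nominal GDP 2011 = 20.80·541 + 80.15·1283 + 59.66·191 = 125480.31.
Real GDP 2011 (at 2001 prices) = 16.17·541 + 42.30·1283 + 59.76·191 = 74433.03.
Deflator = Nominal/Real × 100 = 125480.31/74433.03 × 100 = 168.581.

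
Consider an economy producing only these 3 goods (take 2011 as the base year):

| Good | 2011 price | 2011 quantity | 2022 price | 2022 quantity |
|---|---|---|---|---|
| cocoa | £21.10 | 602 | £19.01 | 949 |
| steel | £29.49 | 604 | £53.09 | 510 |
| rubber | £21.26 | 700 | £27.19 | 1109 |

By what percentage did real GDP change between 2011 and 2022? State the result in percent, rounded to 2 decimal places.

Real GDP 2011 = Nominal GDP 2011 = 21.10·602 + 29.49·604 + 21.26·700 = 45396.16.
Real GDP 2022 (at 2011 prices) = 21.10·949 + 29.49·510 + 21.26·1109 = 58641.14.
Real growth = 58641.14/45396.16 − 1 = 0.2918.

29.18%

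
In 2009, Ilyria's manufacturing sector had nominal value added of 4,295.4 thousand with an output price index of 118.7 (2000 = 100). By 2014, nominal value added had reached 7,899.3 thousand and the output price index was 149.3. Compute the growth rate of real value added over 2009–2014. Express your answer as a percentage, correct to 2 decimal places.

46.21%

Deflate each year: 2009 → 4295.4/1.187 = 3618.70; 2014 → 7899.3/1.493 = 5290.89.
So real value added changed by 5290.89/3618.70 − 1 = 0.4621, i.e. 46.21%.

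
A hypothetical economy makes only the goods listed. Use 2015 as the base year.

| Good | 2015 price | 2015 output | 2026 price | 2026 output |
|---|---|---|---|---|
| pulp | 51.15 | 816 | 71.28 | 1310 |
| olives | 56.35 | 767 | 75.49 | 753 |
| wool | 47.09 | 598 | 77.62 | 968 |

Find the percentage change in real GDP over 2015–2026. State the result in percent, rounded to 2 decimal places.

Real GDP 2015 = Nominal GDP 2015 = 51.15·816 + 56.35·767 + 47.09·598 = 113118.67.
Real GDP 2026 (at 2015 prices) = 51.15·1310 + 56.35·753 + 47.09·968 = 155021.17.
Real growth = 155021.17/113118.67 − 1 = 0.3704.

37.04%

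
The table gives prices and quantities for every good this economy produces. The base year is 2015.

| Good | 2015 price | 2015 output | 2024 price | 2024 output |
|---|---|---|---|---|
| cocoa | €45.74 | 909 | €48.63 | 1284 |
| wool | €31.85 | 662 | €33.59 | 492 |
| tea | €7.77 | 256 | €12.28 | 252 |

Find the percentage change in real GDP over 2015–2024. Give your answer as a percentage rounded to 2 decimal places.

Real GDP 2015 = Nominal GDP 2015 = 45.74·909 + 31.85·662 + 7.77·256 = 64651.48.
Real GDP 2024 (at 2015 prices) = 45.74·1284 + 31.85·492 + 7.77·252 = 76358.40.
Real growth = 76358.40/64651.48 − 1 = 0.1811.

18.11%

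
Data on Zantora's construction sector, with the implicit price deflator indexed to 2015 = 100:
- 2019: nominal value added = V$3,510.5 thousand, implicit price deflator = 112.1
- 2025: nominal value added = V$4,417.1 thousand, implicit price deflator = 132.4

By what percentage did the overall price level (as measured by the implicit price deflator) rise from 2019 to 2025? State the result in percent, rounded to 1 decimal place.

Price-level change = 132.4 / 112.1 − 1 = 0.1811.

18.1%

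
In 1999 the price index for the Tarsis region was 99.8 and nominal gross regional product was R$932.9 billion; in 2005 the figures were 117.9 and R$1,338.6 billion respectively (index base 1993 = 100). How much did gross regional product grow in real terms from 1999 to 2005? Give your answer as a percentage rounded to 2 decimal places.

21.46%

Real gross regional product 1999 = 932.9 / 0.998 = 934.77.
Real gross regional product 2005 = 1338.6 / 1.179 = 1135.37.
Real growth = 1135.37 / 934.77 − 1 = 0.2146.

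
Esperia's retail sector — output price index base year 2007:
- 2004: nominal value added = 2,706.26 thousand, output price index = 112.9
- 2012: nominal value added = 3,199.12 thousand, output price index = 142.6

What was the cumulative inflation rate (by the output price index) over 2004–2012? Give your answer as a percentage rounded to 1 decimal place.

26.3%

Price-level change = 142.6 / 112.9 − 1 = 0.2631.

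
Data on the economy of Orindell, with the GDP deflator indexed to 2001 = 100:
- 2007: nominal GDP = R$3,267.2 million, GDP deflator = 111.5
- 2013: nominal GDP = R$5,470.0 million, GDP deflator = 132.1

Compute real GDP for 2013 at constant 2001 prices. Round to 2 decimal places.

Real GDP = Nominal / (GDP deflator/100) = 5470.0 / 1.321 = 4140.80.

R$4,140.80 million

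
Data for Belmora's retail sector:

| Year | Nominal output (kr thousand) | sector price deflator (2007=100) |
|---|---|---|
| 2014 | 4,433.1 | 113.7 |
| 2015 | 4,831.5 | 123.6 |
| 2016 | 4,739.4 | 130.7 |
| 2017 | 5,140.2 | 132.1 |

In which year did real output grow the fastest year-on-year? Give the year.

2015: real = 4831.5/1.236 = 3908.98; growth vs 2014 (3898.94) = 0.26%.
2016: real = 4739.4/1.307 = 3626.17; growth vs 2015 (3908.98) = -7.23%.
2017: real = 5140.2/1.321 = 3891.14; growth vs 2016 (3626.17) = 7.31%.

2017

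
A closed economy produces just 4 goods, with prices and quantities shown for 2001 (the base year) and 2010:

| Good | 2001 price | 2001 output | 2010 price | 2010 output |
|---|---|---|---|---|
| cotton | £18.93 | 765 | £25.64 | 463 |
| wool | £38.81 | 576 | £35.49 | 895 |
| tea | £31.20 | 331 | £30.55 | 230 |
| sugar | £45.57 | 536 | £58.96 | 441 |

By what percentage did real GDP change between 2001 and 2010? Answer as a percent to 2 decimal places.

Real GDP 2001 = Nominal GDP 2001 = 18.93·765 + 38.81·576 + 31.20·331 + 45.57·536 = 71588.73.
Real GDP 2010 (at 2001 prices) = 18.93·463 + 38.81·895 + 31.20·230 + 45.57·441 = 70771.91.
Real growth = 70771.91/71588.73 − 1 = -0.0114.

-1.14%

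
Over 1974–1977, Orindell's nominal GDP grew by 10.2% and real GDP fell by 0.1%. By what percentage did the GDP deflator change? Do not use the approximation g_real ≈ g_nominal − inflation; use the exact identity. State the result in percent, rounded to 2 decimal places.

10.31%

(1 + g_nom) = (1 + g_real)(1 + π), so π = 1.1020 / 0.9990 − 1 = 0.10310.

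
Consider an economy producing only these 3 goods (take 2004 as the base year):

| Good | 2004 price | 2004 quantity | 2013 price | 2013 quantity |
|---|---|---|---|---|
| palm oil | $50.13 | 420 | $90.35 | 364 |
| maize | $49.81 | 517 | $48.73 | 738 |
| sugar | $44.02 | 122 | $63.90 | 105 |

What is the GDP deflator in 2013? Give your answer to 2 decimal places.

126.72

Nominal GDP 2013 = 90.35·364 + 48.73·738 + 63.90·105 = 75559.64.
Real GDP 2013 (at 2004 prices) = 50.13·364 + 49.81·738 + 44.02·105 = 59629.20.
Deflator = Nominal/Real × 100 = 75559.64/59629.20 × 100 = 126.716.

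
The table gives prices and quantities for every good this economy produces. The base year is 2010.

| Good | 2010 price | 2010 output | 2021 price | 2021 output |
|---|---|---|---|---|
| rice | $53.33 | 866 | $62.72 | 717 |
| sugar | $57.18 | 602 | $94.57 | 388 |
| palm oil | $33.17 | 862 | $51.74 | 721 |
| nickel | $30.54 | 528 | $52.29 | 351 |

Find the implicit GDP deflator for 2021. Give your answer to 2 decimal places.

144.46

Nominal GDP 2021 = 62.72·717 + 94.57·388 + 51.74·721 + 52.29·351 = 137321.73.
Real GDP 2021 (at 2010 prices) = 53.33·717 + 57.18·388 + 33.17·721 + 30.54·351 = 95058.56.
Deflator = Nominal/Real × 100 = 137321.73/95058.56 × 100 = 144.460.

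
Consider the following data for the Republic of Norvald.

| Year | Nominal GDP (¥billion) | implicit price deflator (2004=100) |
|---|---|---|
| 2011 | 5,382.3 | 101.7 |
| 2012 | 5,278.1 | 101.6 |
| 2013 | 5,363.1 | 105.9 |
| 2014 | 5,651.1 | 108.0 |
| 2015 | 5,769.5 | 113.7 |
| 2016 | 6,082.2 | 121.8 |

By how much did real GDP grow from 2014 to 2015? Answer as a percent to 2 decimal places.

Real GDP 2014 = 5651.1/1.080 = 5232.50.
Real GDP 2015 = 5769.5/1.137 = 5074.32.
Change = 5074.32/5232.50 − 1 = -0.0302.

-3.02%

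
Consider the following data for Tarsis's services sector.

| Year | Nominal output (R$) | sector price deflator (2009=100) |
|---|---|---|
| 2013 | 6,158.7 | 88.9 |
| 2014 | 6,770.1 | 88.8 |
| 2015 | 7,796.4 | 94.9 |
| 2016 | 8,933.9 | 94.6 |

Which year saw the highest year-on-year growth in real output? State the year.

2016

2014: real = 6770.1/0.888 = 7623.99; growth vs 2013 (6927.67) = 10.05%.
2015: real = 7796.4/0.949 = 8215.38; growth vs 2014 (7623.99) = 7.76%.
2016: real = 8933.9/0.946 = 9443.87; growth vs 2015 (8215.38) = 14.95%.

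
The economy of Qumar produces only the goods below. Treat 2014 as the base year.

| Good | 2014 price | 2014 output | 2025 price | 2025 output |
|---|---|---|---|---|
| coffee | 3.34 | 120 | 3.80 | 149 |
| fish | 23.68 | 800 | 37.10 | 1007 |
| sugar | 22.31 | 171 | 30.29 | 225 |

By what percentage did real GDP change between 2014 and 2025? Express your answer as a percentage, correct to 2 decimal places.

Real GDP 2014 = Nominal GDP 2014 = 3.34·120 + 23.68·800 + 22.31·171 = 23159.81.
Real GDP 2025 (at 2014 prices) = 3.34·149 + 23.68·1007 + 22.31·225 = 29363.17.
Real growth = 29363.17/23159.81 − 1 = 0.2679.

26.79%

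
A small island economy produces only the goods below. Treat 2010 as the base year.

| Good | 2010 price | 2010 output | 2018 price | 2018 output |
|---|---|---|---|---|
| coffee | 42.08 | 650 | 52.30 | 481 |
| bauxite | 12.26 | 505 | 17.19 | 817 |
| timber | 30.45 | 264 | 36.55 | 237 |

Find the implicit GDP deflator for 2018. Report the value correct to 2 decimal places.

Nominal GDP 2018 = 52.30·481 + 17.19·817 + 36.55·237 = 47862.88.
Real GDP 2018 (at 2010 prices) = 42.08·481 + 12.26·817 + 30.45·237 = 37473.55.
Deflator = Nominal/Real × 100 = 47862.88/37473.55 × 100 = 127.724.

127.72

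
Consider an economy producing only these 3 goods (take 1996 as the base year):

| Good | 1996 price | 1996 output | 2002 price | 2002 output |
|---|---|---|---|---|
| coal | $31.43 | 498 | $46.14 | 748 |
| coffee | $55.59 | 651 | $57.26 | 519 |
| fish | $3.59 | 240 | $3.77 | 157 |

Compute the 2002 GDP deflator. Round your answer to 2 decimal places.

122.48

Nominal GDP 2002 = 46.14·748 + 57.26·519 + 3.77·157 = 64822.55.
Real GDP 2002 (at 1996 prices) = 31.43·748 + 55.59·519 + 3.59·157 = 52924.48.
Deflator = Nominal/Real × 100 = 64822.55/52924.48 × 100 = 122.481.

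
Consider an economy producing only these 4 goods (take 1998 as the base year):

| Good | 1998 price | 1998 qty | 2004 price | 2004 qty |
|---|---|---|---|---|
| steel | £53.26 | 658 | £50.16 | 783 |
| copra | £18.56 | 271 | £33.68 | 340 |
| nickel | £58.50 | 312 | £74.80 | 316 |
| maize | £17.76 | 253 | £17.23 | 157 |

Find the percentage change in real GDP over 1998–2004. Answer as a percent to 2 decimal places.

10.29%

Real GDP 1998 = Nominal GDP 1998 = 53.26·658 + 18.56·271 + 58.50·312 + 17.76·253 = 62820.12.
Real GDP 2004 (at 1998 prices) = 53.26·783 + 18.56·340 + 58.50·316 + 17.76·157 = 69287.30.
Real growth = 69287.30/62820.12 − 1 = 0.1029.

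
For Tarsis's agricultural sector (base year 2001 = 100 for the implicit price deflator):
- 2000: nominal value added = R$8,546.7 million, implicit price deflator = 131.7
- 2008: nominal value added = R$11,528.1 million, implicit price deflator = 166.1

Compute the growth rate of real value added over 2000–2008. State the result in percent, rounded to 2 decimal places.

6.95%

Real value added 2000 = 8546.7 / 1.317 = 6489.52.
Real value added 2008 = 11528.1 / 1.661 = 6940.46.
Real growth = 6940.46 / 6489.52 − 1 = 0.0695.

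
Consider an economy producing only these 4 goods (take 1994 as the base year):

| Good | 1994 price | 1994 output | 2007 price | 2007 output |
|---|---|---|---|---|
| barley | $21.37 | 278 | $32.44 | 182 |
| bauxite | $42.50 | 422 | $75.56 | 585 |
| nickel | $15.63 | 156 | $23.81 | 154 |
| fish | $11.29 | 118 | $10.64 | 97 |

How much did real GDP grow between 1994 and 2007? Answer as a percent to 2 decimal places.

16.67%

Real GDP 1994 = Nominal GDP 1994 = 21.37·278 + 42.50·422 + 15.63·156 + 11.29·118 = 27646.36.
Real GDP 2007 (at 1994 prices) = 21.37·182 + 42.50·585 + 15.63·154 + 11.29·97 = 32253.99.
Real growth = 32253.99/27646.36 − 1 = 0.1667.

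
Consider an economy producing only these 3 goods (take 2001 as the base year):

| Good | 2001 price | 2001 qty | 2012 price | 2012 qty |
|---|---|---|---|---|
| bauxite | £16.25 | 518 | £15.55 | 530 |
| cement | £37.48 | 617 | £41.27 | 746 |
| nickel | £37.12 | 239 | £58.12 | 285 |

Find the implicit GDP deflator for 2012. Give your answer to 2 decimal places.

117.90

Nominal GDP 2012 = 15.55·530 + 41.27·746 + 58.12·285 = 55593.12.
Real GDP 2012 (at 2001 prices) = 16.25·530 + 37.48·746 + 37.12·285 = 47151.78.
Deflator = Nominal/Real × 100 = 55593.12/47151.78 × 100 = 117.902.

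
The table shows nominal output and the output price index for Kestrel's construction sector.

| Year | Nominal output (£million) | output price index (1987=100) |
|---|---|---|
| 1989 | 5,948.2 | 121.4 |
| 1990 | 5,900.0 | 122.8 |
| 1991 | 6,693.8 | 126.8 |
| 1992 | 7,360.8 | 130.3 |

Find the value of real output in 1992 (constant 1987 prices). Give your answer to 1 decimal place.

£5,649.1 million

Real output 1992 = 7360.8 / 1.303 = 5649.12.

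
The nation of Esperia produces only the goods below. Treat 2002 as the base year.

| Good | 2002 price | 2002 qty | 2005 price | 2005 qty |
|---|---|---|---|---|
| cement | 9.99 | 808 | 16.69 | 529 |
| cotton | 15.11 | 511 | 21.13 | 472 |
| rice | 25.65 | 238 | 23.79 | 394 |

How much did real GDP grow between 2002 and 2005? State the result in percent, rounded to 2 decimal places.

Real GDP 2002 = Nominal GDP 2002 = 9.99·808 + 15.11·511 + 25.65·238 = 21897.83.
Real GDP 2005 (at 2002 prices) = 9.99·529 + 15.11·472 + 25.65·394 = 22522.73.
Real growth = 22522.73/21897.83 − 1 = 0.0285.

2.85%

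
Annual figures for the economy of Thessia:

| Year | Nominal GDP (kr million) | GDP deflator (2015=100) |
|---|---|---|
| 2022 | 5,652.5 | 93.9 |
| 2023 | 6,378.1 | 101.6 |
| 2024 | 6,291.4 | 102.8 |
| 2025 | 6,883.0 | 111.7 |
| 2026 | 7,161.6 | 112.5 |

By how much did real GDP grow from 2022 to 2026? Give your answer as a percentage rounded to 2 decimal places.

5.75%

Real GDP 2022 = 5652.5/0.939 = 6019.70.
Real GDP 2026 = 7161.6/1.125 = 6365.87.
Change = 6365.87/6019.70 − 1 = 0.0575.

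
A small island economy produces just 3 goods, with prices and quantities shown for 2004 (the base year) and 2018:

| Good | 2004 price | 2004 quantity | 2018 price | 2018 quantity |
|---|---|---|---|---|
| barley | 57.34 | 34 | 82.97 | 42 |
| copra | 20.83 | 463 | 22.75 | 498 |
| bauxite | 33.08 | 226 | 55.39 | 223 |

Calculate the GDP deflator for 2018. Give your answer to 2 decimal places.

Nominal GDP 2018 = 82.97·42 + 22.75·498 + 55.39·223 = 27166.21.
Real GDP 2018 (at 2004 prices) = 57.34·42 + 20.83·498 + 33.08·223 = 20158.46.
Deflator = Nominal/Real × 100 = 27166.21/20158.46 × 100 = 134.763.

134.76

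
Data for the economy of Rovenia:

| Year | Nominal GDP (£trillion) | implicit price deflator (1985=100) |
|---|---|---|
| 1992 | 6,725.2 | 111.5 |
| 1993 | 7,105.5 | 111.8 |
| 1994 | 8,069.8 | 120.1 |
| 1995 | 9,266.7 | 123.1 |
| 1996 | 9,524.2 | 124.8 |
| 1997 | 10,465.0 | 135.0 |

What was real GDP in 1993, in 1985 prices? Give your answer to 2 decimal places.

Real GDP 1993 = 7105.5 / 1.118 = 6355.55.

£6,355.55 trillion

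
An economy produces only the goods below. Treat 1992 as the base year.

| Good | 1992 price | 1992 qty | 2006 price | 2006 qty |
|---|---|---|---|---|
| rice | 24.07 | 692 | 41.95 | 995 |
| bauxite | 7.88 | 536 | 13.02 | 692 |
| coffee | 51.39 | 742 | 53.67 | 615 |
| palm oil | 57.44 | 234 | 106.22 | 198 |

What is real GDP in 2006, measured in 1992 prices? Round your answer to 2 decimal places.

72380.58

Real GDP 2006 = Σ (p_1992 × q_2006) = 24.07·995 + 7.88·692 + 51.39·615 + 57.44·198 = 72380.58.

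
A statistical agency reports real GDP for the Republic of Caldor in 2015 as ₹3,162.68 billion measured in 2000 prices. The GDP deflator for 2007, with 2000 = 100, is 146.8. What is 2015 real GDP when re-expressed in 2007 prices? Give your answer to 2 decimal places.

Real GDP in 2007 prices = Real GDP in 2000 prices × (P_2007/P_2000) = 3162.68 × 1.468 = 4642.81.

₹4,642.81 billion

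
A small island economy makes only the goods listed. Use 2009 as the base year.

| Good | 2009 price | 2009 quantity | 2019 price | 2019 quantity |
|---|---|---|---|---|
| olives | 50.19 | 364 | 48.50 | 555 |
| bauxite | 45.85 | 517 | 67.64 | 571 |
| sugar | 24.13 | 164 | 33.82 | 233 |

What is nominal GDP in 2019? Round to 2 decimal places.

Nominal GDP 2019 = Σ (p_2019 × q_2019) = 48.50·555 + 67.64·571 + 33.82·233 = 73420.00.

73420.00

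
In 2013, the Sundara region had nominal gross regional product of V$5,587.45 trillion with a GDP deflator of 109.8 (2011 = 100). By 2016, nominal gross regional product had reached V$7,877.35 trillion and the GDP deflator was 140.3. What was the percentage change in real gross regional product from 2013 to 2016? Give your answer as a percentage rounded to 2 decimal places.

10.33%

Real gross regional product 2013 = 5587.45 / 1.098 = 5088.75.
Real gross regional product 2016 = 7877.35 / 1.403 = 5614.65.
Real growth = 5614.65 / 5088.75 − 1 = 0.1033.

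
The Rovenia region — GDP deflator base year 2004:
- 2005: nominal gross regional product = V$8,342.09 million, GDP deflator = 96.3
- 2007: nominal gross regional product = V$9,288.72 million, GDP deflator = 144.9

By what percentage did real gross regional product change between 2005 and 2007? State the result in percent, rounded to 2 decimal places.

-26.00%

Deflate each year: 2005 → 8342.09/0.963 = 8662.61; 2007 → 9288.72/1.449 = 6410.43.
So real gross regional product changed by 6410.43/8662.61 − 1 = -0.2600, i.e. -26.00%.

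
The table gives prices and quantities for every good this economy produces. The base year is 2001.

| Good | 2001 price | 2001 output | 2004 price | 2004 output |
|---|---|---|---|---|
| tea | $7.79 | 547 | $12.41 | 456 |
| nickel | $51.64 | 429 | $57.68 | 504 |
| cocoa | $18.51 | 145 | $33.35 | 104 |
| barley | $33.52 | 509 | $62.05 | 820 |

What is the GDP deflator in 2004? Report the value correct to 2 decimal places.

Nominal GDP 2004 = 12.41·456 + 57.68·504 + 33.35·104 + 62.05·820 = 89079.08.
Real GDP 2004 (at 2001 prices) = 7.79·456 + 51.64·504 + 18.51·104 + 33.52·820 = 58990.24.
Deflator = Nominal/Real × 100 = 89079.08/58990.24 × 100 = 151.006.

151.01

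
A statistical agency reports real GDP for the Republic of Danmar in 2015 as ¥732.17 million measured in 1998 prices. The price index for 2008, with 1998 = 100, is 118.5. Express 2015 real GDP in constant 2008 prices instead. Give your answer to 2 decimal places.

Real GDP in 2008 prices = Real GDP in 1998 prices × (P_2008/P_1998) = 732.17 × 1.185 = 867.62.

¥867.62 million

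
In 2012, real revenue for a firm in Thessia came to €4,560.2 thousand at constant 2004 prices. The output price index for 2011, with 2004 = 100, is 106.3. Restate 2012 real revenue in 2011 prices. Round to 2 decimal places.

€4,847.49 thousand

Real revenue in 2011 prices = Real revenue in 2004 prices × (P_2011/P_2004) = 4560.2 × 1.063 = 4847.49.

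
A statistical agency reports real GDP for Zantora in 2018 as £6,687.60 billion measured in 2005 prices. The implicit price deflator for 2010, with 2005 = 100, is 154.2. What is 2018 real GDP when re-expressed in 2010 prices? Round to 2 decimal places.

£10,312.28 billion

Real GDP in 2010 prices = Real GDP in 2005 prices × (P_2010/P_2005) = 6687.60 × 1.542 = 10312.28.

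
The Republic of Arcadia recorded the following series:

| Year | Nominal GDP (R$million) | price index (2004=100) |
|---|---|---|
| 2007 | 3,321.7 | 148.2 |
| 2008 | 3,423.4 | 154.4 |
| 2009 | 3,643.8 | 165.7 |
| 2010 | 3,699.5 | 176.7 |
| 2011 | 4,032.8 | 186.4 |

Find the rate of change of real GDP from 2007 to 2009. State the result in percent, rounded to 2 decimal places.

-1.89%

Real GDP 2007 = 3321.7/1.482 = 2241.36.
Real GDP 2009 = 3643.8/1.657 = 2199.03.
Change = 2199.03/2241.36 − 1 = -0.0189.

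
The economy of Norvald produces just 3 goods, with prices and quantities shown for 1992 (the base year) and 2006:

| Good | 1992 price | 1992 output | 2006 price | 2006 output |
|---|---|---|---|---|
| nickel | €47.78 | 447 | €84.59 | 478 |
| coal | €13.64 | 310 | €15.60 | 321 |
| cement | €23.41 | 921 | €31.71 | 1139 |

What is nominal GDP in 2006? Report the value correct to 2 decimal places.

Nominal GDP 2006 = Σ (p_2006 × q_2006) = 84.59·478 + 15.60·321 + 31.71·1139 = 81559.31.

€81559.31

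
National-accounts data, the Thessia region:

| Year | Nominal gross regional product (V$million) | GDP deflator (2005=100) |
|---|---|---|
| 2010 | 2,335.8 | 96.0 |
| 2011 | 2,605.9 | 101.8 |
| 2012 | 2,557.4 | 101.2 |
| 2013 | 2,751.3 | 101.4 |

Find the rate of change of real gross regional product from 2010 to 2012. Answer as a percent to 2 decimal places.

3.86%

Real gross regional product 2010 = 2335.8/0.960 = 2433.13.
Real gross regional product 2012 = 2557.4/1.012 = 2527.08.
Change = 2527.08/2433.13 − 1 = 0.0386.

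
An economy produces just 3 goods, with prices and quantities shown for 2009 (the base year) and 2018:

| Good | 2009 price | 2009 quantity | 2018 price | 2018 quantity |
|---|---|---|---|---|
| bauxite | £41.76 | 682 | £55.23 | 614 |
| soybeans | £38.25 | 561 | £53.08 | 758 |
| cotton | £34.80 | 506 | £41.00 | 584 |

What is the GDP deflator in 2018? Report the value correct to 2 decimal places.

Nominal GDP 2018 = 55.23·614 + 53.08·758 + 41.00·584 = 98089.86.
Real GDP 2018 (at 2009 prices) = 41.76·614 + 38.25·758 + 34.80·584 = 74957.34.
Deflator = Nominal/Real × 100 = 98089.86/74957.34 × 100 = 130.861.

130.86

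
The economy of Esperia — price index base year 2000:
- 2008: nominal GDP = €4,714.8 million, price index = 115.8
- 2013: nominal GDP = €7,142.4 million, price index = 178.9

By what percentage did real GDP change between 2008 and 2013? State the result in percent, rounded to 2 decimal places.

-1.94%

Real GDP 2008 = 4714.8 / 1.158 = 4071.50.
Real GDP 2013 = 7142.4 / 1.789 = 3992.40.
Real growth = 3992.40 / 4071.50 − 1 = -0.0194.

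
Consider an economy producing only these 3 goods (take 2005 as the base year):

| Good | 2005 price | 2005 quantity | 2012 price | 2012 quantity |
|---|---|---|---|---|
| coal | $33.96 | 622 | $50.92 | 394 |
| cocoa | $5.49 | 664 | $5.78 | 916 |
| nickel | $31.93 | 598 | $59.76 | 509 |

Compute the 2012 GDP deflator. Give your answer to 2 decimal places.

Nominal GDP 2012 = 50.92·394 + 5.78·916 + 59.76·509 = 55774.80.
Real GDP 2012 (at 2005 prices) = 33.96·394 + 5.49·916 + 31.93·509 = 34661.45.
Deflator = Nominal/Real × 100 = 55774.80/34661.45 × 100 = 160.913.

160.91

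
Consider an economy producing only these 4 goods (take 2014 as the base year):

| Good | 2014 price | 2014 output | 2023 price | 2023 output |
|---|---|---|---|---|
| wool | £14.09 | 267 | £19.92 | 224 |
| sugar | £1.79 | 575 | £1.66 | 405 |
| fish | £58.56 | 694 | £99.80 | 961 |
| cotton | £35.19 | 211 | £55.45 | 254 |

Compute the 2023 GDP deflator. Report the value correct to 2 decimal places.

166.62

Nominal GDP 2023 = 19.92·224 + 1.66·405 + 99.80·961 + 55.45·254 = 115126.48.
Real GDP 2023 (at 2014 prices) = 14.09·224 + 1.79·405 + 58.56·961 + 35.19·254 = 69095.53.
Deflator = Nominal/Real × 100 = 115126.48/69095.53 × 100 = 166.619.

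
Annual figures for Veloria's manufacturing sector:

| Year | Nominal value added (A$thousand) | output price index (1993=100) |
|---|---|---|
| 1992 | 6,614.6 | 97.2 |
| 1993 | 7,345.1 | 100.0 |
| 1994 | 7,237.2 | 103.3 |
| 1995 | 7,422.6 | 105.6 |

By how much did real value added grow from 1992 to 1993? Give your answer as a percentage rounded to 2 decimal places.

7.93%

Real value added 1992 = 6614.6/0.972 = 6805.14.
Real value added 1993 = 7345.1/1.000 = 7345.10.
Change = 7345.10/6805.14 − 1 = 0.0793.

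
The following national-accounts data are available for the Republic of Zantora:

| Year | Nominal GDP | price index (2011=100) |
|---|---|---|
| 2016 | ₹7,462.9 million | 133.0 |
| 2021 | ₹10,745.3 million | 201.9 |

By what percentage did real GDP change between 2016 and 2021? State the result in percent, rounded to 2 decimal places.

Deflate each year: 2016 → 7462.9/1.330 = 5611.20; 2021 → 10745.3/2.019 = 5322.09.
So real GDP changed by 5322.09/5611.20 − 1 = -0.0515, i.e. -5.15%.

-5.15%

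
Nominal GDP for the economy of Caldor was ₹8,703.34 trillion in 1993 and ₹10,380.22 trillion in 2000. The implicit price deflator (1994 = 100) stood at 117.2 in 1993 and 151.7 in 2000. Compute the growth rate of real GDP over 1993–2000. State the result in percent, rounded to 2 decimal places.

-7.86%

Deflate each year: 1993 → 8703.34/1.172 = 7426.06; 2000 → 10380.22/1.517 = 6842.60.
So real GDP changed by 6842.60/7426.06 − 1 = -0.0786, i.e. -7.86%.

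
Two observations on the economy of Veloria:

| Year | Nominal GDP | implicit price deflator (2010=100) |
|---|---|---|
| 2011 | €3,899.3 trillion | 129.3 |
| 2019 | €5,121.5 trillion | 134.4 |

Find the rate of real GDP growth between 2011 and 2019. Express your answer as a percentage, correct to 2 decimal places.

Deflate each year: 2011 → 3899.3/1.293 = 3015.70; 2019 → 5121.5/1.344 = 3810.64.
So real GDP changed by 3810.64/3015.70 − 1 = 0.2636, i.e. 26.36%.

26.36%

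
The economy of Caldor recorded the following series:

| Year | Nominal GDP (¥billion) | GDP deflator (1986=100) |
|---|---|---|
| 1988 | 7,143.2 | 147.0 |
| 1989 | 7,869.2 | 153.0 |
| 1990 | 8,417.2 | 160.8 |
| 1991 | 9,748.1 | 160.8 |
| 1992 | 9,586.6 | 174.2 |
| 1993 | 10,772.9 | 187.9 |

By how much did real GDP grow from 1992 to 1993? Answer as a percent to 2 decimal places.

4.18%

Real GDP 1992 = 9586.6/1.742 = 5503.21.
Real GDP 1993 = 10772.9/1.879 = 5733.32.
Change = 5733.32/5503.21 − 1 = 0.0418.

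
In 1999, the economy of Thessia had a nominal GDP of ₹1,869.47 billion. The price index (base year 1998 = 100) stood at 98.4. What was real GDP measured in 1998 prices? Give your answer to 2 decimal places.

₹1,899.87 billion

Real GDP = Nominal / (price index/100) = 1869.47 / 0.984 = 1899.87.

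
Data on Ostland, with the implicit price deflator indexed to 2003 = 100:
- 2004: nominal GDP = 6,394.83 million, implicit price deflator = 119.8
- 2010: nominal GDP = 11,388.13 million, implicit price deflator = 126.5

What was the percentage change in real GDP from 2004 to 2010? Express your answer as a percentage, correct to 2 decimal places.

Real GDP 2004 = 6394.83 / 1.198 = 5337.92.
Real GDP 2010 = 11388.13 / 1.265 = 9002.47.
Real growth = 9002.47 / 5337.92 − 1 = 0.6865.

68.65%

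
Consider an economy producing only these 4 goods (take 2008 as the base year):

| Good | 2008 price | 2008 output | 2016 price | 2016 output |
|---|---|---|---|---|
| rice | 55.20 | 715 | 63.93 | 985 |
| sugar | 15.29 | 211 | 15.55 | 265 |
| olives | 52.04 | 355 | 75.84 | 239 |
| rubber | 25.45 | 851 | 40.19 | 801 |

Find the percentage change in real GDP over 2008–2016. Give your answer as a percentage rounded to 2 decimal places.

Real GDP 2008 = Nominal GDP 2008 = 55.20·715 + 15.29·211 + 52.04·355 + 25.45·851 = 82826.34.
Real GDP 2016 (at 2008 prices) = 55.20·985 + 15.29·265 + 52.04·239 + 25.45·801 = 91246.86.
Real growth = 91246.86/82826.34 − 1 = 0.1017.

10.17%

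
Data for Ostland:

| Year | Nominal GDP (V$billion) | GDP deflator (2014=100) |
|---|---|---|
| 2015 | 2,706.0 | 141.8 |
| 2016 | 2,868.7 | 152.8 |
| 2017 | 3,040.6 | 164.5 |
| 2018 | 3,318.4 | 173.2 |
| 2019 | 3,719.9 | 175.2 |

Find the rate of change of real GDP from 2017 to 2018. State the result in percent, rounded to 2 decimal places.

3.65%

Real GDP 2017 = 3040.6/1.645 = 1848.39.
Real GDP 2018 = 3318.4/1.732 = 1915.94.
Change = 1915.94/1848.39 − 1 = 0.0365.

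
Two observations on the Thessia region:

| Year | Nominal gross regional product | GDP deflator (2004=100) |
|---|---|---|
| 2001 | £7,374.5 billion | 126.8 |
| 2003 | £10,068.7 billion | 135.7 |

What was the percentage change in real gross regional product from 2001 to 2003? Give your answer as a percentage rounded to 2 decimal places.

27.58%

Real gross regional product 2001 = 7374.5 / 1.268 = 5815.85.
Real gross regional product 2003 = 10068.7 / 1.357 = 7419.82.
Real growth = 7419.82 / 5815.85 − 1 = 0.2758.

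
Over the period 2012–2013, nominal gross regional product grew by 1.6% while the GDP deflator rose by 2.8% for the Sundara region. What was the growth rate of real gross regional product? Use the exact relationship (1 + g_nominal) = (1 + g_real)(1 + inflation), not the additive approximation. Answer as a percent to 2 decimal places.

(1 + g_nom) = (1 + g_real)(1 + π), so g_real = 1.0160 / 1.0280 − 1 = -0.01167.

-1.17%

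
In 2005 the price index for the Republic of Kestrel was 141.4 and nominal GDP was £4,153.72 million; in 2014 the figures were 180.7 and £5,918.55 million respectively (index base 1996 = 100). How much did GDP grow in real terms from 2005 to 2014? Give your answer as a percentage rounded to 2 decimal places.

Deflate each year: 2005 → 4153.72/1.414 = 2937.57; 2014 → 5918.55/1.807 = 3275.35.
So real GDP changed by 3275.35/2937.57 − 1 = 0.1150, i.e. 11.50%.

11.50%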